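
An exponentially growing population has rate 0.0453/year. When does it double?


Exponential growth: P(t) = P₀ e^(0.0453t). Set P(t)/P₀ = 2: e^(0.0453t) = 2.
Solve: t = ln(2)/0.0453 ≈ 15.30 years.


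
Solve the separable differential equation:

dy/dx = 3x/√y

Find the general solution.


Separate: √y dy = 3x dx.
Integrate: (2/3)y^(3/2) = (3/2)x² + C.


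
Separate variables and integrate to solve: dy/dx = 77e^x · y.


Separate variables: dy/y = 77e^x dx.
Integrate: ln|y| = 77e^x + C₀.
Exponentiate: y = Ce^(77e^x).


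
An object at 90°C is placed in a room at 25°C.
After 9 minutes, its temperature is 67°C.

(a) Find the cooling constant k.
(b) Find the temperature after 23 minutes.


Newton's law: T(t) = T_a + (T₀ - T_a)e^(-kt).
(a) Use T(9) = 67: (67 - 25)/(90 - 25) = e^(-k·9), so k = -ln(0.646)/9 ≈ 0.0485.
(b) Apply k to t = 23: T(23) = 25 + (65)e^(-1.116) ≈ 46.3°C.


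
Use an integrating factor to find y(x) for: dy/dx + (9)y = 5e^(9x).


P(x) = 9 ⇒ μ = e^(9x).
(μ y)' = 5e^(18x) ⇒ μ y = (5/18)e^(18x) + C.
Divide by μ: y = (5/18)e^(9x) + Ce^(-9x).


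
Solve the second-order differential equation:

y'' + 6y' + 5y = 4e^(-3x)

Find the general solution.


Characteristic roots of r² + 6r + 5 = 0 are -5, -1.
y_h = C₁e^(-5x) + C₂e^(-x).
Forcing exponent -3 is not a characteristic root; try y_p = Ae^(-3x).
Substitute: A·(9 + (6)·-3 + (5)) = A·-4 = 4, so A = -1.
General solution: y = C₁e^(-5x) + C₂e^(-x) - e^(-3x).


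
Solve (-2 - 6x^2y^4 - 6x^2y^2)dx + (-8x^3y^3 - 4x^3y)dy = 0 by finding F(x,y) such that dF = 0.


Check exactness: ∂M/∂y = -24x^2y^3 - 12x^2y and ∂N/∂x = -24x^2y^3 - 12x^2y; equal, so the equation is exact.
Integrate M with respect to x (treating y as constant): ∫M dx = -2x - 2x^3y^4 - 2x^3y^2 + h(y).
Differentiate w.r.t. y and set equal to N: all terms match, so h'(y) = 0 and h is a constant absorbed into C.
General solution: -2x - 2x^3y^4 - 2x^3y^2 = C.


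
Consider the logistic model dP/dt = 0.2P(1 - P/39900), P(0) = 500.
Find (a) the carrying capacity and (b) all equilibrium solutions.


Logistic ODE dP/dt = 0.2P(1 - P/39900) has equilibria where dP/dt = 0, i.e. P = 0 or P = 39900.
The coefficient (1 - P/K) = 0 when P = K, identifying K = 39900 as the carrying capacity.
(a) K = 39900; (b) equilibria P = 0 and P = 39900.


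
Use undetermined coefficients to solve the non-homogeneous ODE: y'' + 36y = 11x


Homogeneous: r² + 36 = 0 ⇒ r = ±6i, y_h = C₁cos(6x) + C₂sin(6x).
Polynomial forcing; try y_p = Ax + B. Then y_p'' + 36 y_p = 36(Ax + B) = 11x, so B = 0 and A = 11/36.
General solution: y = C₁cos(6x) + C₂sin(6x) + (11/36)x.


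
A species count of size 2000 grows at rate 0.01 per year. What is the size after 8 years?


The ODE dP/dt = 0.01P has solution P(t) = P(0)e^(0.01t).
Substitute P(0) = 2000 and t = 8: P(8) = 2000 e^(0.08) ≈ 2167.


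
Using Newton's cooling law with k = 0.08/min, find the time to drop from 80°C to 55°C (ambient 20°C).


From T(t) = T_a + (T₀ - T_a)e^(-kt), set T(t) = 55:
(55 - 20) / (80 - 20) = e^(-0.08t), so t = -ln(0.583)/0.08 ≈ 6.7 minutes.


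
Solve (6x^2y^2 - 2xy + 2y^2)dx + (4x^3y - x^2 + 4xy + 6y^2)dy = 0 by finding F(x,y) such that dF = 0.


Check exactness: ∂M/∂y = 12x^2y - 2x + 4y and ∂N/∂x = 12x^2y - 2x + 4y; equal, so the equation is exact.
Integrate M with respect to x (treating y as constant): ∫M dx = 2x^3y^2 - x^2y + 2xy^2 + h(y).
Differentiate w.r.t. y and set equal to N: the x-dependent terms already match, leaving h'(y) = 6y^2. Integrate: h(y) = 2y^3.
So F(x,y) = 2x^3y^2 - x^2y + 2xy^2 + 2y^3.
General solution: 2x^3y^2 - x^2y + 2xy^2 + 2y^3 = C.


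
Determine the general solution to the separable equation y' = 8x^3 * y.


Separate variables: dy/y = 8x^3 dx.
Integrate: ln|y| = 2x^4 + C₀.
Exponentiate: y = Ce^(2x^4).


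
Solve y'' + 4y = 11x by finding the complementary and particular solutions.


Homogeneous: r² + 4 = 0 ⇒ r = ±2i, y_h = C₁cos(2x) + C₂sin(2x).
Polynomial forcing; try y_p = Ax + B. Then y_p'' + 4 y_p = 4(Ax + B) = 11x, so B = 0 and A = 11/4.
General solution: y = C₁cos(2x) + C₂sin(2x) + (11/4)x.


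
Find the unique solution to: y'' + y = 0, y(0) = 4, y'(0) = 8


Characteristic roots of r² + 1 = 0 are ±1i, so y = C₁cos(x) + C₂sin(x).
Apply y(0) = 4: C₁ = 4. Differentiate and apply y'(0) = 8: 1·C₂ = 8, so C₂ = 8.
Particular solution: y = 4cos(x) + 8sin(x).


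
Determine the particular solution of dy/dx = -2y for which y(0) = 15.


General solution of y' = -2y is y = Ce^(-2x).
Apply y(0) = 15: C = 15.
Particular solution: y = 15e^(-2x).


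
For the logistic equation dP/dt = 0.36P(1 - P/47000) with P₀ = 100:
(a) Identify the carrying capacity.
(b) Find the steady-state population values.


Logistic ODE dP/dt = 0.36P(1 - P/47000) has equilibria where dP/dt = 0, i.e. P = 0 or P = 47000.
The coefficient (1 - P/K) = 0 when P = K, identifying K = 47000 as the carrying capacity.
(a) K = 47000; (b) equilibria P = 0 and P = 47000.


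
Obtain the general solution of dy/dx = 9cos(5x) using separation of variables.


g(y) = 1, so integrate directly: y = ∫ 9cos(5x) dx = (9/5)sin(5x) + C.


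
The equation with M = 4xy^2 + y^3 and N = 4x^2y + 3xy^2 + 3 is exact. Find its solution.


Check exactness: ∂M/∂y = 8xy + 3y^2 and ∂N/∂x = 8xy + 3y^2; equal, so the equation is exact.
Integrate M with respect to x (treating y as constant): ∫M dx = 2x^2y^2 + xy^3 + h(y).
Differentiate w.r.t. y and set equal to N: the x-dependent terms already match, leaving h'(y) = 3. Integrate: h(y) = 3y.
So F(x,y) = 2x^2y^2 + xy^3 + 3y.
General solution: 2x^2y^2 + xy^3 + 3y = C.


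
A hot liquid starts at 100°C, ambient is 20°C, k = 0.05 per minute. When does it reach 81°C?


From T(t) = T_a + (T₀ - T_a)e^(-kt), set T(t) = 81:
(81 - 20) / (100 - 20) = e^(-0.05t), so t = -ln(0.762)/0.05 ≈ 5.4 minutes.


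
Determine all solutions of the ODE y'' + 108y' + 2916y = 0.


Characteristic equation: r² + 108r + 2916 = 0, i.e. (r + 54)² = 0.
Repeated root r = -54; include an x factor for the second linearly independent solution.
General solution: y = (C₁ + C₂x)e^(-54x).


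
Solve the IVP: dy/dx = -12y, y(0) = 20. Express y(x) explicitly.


General solution of y' = -12y is y = Ce^(-12x).
Apply y(0) = 20: C = 20.
Particular solution: y = 20e^(-12x).


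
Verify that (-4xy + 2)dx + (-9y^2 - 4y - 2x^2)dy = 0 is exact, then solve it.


Check exactness: ∂M/∂y = -4x and ∂N/∂x = -4x; equal, so the equation is exact.
Integrate M with respect to x (treating y as constant): ∫M dx = -2x^2y + 2x + h(y).
Differentiate w.r.t. y and set equal to N: the x-dependent terms already match, leaving h'(y) = -9y^2 - 4y. Integrate: h(y) = -3y^3 - 2y^2.
So F(x,y) = -3y^3 - 2y^2 - 2x^2y + 2x.
General solution: -3y^3 - 2y^2 - 2x^2y + 2x = C.


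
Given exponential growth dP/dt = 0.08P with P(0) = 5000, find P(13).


The ODE dP/dt = 0.08P has solution P(t) = P(0)e^(0.08t).
Substitute P(0) = 5000 and t = 13: P(13) = 5000 e^(1.04) ≈ 14146.


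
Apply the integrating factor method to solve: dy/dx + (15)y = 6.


P(x) = 15, Q(x) = 6; integrating factor μ = e^(15x).
(μ y)' = 6e^(15x) ⇒ μ y = (2/5)e^(15x) + C.
Divide by μ: y = 2/5 + Ce^(-15x).


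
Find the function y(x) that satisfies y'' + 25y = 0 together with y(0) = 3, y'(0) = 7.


Characteristic roots of r² + 25 = 0 are ±5i, so y = C₁cos(5x) + C₂sin(5x).
Apply y(0) = 3: C₁ = 3. Differentiate and apply y'(0) = 7: 5·C₂ = 7, so C₂ = 7/5.
Particular solution: y = 3cos(5x) + (7/5)sin(5x).


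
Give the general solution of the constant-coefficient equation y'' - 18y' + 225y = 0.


Characteristic equation: r² - 18r + 225 = 0.
Discriminant is negative; roots r = 9 ± 12i (complex conjugate pair).
General solution uses e^(α x)(C₁ cos(β x) + C₂ sin(β x)): y = e^(9x)(C₁cos(12x) + C₂sin(12x)).


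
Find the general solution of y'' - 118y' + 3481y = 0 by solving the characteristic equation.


Characteristic equation: r² - 118r + 3481 = 0, i.e. (r - 59)² = 0.
Repeated root r = 59; include an x factor for the second linearly independent solution.
General solution: y = (C₁ + C₂x)e^(59x).


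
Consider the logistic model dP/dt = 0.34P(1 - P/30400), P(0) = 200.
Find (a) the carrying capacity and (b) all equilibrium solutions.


Logistic ODE dP/dt = 0.34P(1 - P/30400) has equilibria where dP/dt = 0, i.e. P = 0 or P = 30400.
The coefficient (1 - P/K) = 0 when P = K, identifying K = 30400 as the carrying capacity.
(a) K = 30400; (b) equilibria P = 0 and P = 30400.


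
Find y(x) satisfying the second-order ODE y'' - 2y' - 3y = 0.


Characteristic equation: r² - 2r - 3 = 0.
Factor: (r - 3)(r + 1) = 0 ⇒ r = 3, -1 (distinct real).
General solution: y = C₁e^(3x) + C₂e^(-x).


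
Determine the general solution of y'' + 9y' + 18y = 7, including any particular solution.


Characteristic roots of r² + 9r + 18 = 0 are -3, -6.
y_h = C₁e^(-3x) + C₂e^(-6x).
Constant forcing; try y_p = A. Then 18A = 7 ⇒ A = 7/18.
General solution: y = C₁e^(-3x) + C₂e^(-6x) + 7/18.


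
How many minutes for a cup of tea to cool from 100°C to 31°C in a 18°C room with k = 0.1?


From T(t) = T_a + (T₀ - T_a)e^(-kt), set T(t) = 31:
(31 - 18) / (100 - 18) = e^(-0.1t), so t = -ln(0.159)/0.1 ≈ 18.4 minutes.


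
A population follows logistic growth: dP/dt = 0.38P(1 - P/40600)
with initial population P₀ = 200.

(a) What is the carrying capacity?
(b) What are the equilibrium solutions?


Logistic ODE dP/dt = 0.38P(1 - P/40600) has equilibria where dP/dt = 0, i.e. P = 0 or P = 40600.
The coefficient (1 - P/K) = 0 when P = K, identifying K = 40600 as the carrying capacity.
(a) K = 40600; (b) equilibria P = 0 and P = 40600.


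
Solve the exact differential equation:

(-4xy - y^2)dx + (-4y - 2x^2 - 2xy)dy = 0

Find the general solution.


Check exactness: ∂M/∂y = -4x - 2y and ∂N/∂x = -4x - 2y; equal, so the equation is exact.
Integrate M with respect to x (treating y as constant): ∫M dx = -2x^2y - xy^2 + h(y).
Differentiate w.r.t. y and set equal to N: the x-dependent terms already match, leaving h'(y) = -4y. Integrate: h(y) = -2y^2.
So F(x,y) = -2y^2 - 2x^2y - xy^2.
General solution: -2y^2 - 2x^2y - xy^2 = C.


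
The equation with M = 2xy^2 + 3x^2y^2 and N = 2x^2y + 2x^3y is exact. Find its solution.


Check exactness: ∂M/∂y = 4xy + 6x^2y and ∂N/∂x = 4xy + 6x^2y; equal, so the equation is exact.
Integrate M with respect to x (treating y as constant): ∫M dx = x^2y^2 + x^3y^2 + h(y).
Differentiate w.r.t. y and set equal to N: all terms match, so h'(y) = 0 and h is a constant absorbed into C.
General solution: x^2y^2 + x^3y^2 = C.


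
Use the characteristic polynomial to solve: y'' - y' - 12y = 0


Characteristic equation: r² - r - 12 = 0.
Factor: (r + 3)(r - 4) = 0 ⇒ r = -3, 4 (distinct real).
General solution: y = C₁e^(-3x) + C₂e^(4x).


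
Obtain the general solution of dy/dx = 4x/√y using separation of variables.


Separate: √y dy = 4x dx.
Integrate: (2/3)y^(3/2) = 2x² + C.


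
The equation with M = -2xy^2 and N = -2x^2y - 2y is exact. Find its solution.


Check exactness: ∂M/∂y = -4xy and ∂N/∂x = -4xy; equal, so the equation is exact.
Integrate M with respect to x (treating y as constant): ∫M dx = -x^2y^2 + h(y).
Differentiate w.r.t. y and set equal to N: the x-dependent terms already match, leaving h'(y) = -2y. Integrate: h(y) = -y^2.
So F(x,y) = -x^2y^2 - y^2.
General solution: -x^2y^2 - y^2 = C.


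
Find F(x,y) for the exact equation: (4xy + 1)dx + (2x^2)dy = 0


Check exactness: ∂M/∂y = 4x and ∂N/∂x = 4x; equal, so the equation is exact.
Integrate M with respect to x (treating y as constant): ∫M dx = 2x^2y + x + h(y).
Differentiate w.r.t. y and set equal to N: all terms match, so h'(y) = 0 and h is a constant absorbed into C.
General solution: 2x^2y + x = C.


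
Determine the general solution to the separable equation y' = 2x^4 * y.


Separate variables: dy/y = 2x^4 dx.
Integrate: ln|y| = (2/5)x^5 + C₀.
Exponentiate: y = Ce^((2/5)x^5).


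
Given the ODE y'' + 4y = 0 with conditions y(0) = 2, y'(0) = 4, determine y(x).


Characteristic roots of r² + 4 = 0 are ±2i, so y = C₁cos(2x) + C₂sin(2x).
Apply y(0) = 2: C₁ = 2. Differentiate and apply y'(0) = 4: 2·C₂ = 4, so C₂ = 2.
Particular solution: y = 2cos(2x) + 2sin(2x).


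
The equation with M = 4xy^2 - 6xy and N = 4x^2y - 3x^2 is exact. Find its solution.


Check exactness: ∂M/∂y = 8xy - 6x and ∂N/∂x = 8xy - 6x; equal, so the equation is exact.
Integrate M with respect to x (treating y as constant): ∫M dx = 2x^2y^2 - 3x^2y + h(y).
Differentiate w.r.t. y and set equal to N: all terms match, so h'(y) = 0 and h is a constant absorbed into C.
General solution: 2x^2y^2 - 3x^2y = C.


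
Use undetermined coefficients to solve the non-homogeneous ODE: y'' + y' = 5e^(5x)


Characteristic roots of r² + r = 0 are -1, 0.
y_h = C₁e^(-x) + C₂.
Forcing exponent 5 is not a characteristic root; try y_p = Ae^(5x).
Substitute: A·(25 + (1)·5 + (0)) = A·30 = 5, so A = 1/6.
General solution: y = C₁e^(-x) + C₂ + (1/6)e^(5x).


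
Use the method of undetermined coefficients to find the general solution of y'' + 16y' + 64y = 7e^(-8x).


Characteristic polynomial (r + 8)² = 0; repeated root r = -8.
y_h = (C₁ + C₂x)e^(-8x). Forcing matches the repeated root (resonance), so try y_p = Ax² e^(-8x).
Substitute and solve for A: 2A = 7, so A = 7/2.
General solution: y = (C₁ + C₂x + (7/2)x²)e^(-8x).


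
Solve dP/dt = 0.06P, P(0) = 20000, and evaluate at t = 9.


The ODE dP/dt = 0.06P has solution P(t) = P(0)e^(0.06t).
Substitute P(0) = 20000 and t = 9: P(9) = 20000 e^(0.54) ≈ 34320.


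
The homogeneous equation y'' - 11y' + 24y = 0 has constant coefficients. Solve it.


Characteristic equation: r² - 11r + 24 = 0.
Factor: (r - 8)(r - 3) = 0 ⇒ r = 8, 3 (distinct real).
General solution: y = C₁e^(8x) + C₂e^(3x).


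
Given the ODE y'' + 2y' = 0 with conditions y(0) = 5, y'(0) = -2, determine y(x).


Characteristic roots of r² + 2r = 0 are 0, -2.
General solution y = c₁ + c₂ e^(-2x).
Apply y(0) = 5: c₁ + c₂ = 5. Apply y'(0) = -2: 0 c₁ - 2 c₂ = -2.
Solve: c₁ = 4, c₂ = 1.
Particular solution: y = 4 + e^(-2x).


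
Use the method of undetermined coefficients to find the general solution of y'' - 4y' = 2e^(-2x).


Characteristic roots of r² - 4r = 0 are 4, 0.
y_h = C₁e^(4x) + C₂.
Forcing exponent -2 is not a characteristic root; try y_p = Ae^(-2x).
Substitute: A·(4 + (-4)·-2 + (0)) = A·12 = 2, so A = 1/6.
General solution: y = C₁e^(4x) + C₂ + (1/6)e^(-2x).


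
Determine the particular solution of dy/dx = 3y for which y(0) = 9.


General solution of y' = 3y is y = Ce^(3x).
Apply y(0) = 9: C = 9.
Particular solution: y = 9e^(3x).


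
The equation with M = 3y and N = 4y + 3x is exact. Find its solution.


Check exactness: ∂M/∂y = 3 and ∂N/∂x = 3; equal, so the equation is exact.
Integrate M with respect to x (treating y as constant): ∫M dx = 3xy + h(y).
Differentiate w.r.t. y and set equal to N: the x-dependent terms already match, leaving h'(y) = 4y. Integrate: h(y) = 2y^2.
So F(x,y) = 2y^2 + 3xy.
General solution: 2y^2 + 3xy = C.


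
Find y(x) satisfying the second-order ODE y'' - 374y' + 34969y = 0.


Characteristic equation: r² - 374r + 34969 = 0, i.e. (r - 187)² = 0.
Repeated root r = 187; include an x factor for the second linearly independent solution.
General solution: y = (C₁ + C₂x)e^(187x).


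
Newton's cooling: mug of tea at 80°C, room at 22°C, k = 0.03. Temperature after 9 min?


Newton's law: dT/dt = -k(T - T_a) has solution T(t) = T_a + (T₀ - T_a)e^(-kt).
Plug in T_a = 22, T₀ = 80, k = 0.03, t = 9: T(9) = 22 + (58)e^(-0.27) ≈ 66.3°C.


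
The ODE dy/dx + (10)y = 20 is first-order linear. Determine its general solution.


P(x) = 10, Q(x) = 20; integrating factor μ = e^(10x).
(μ y)' = 20e^(10x) ⇒ μ y = 2e^(10x) + C.
Divide by μ: y = 2 + Ce^(-10x).


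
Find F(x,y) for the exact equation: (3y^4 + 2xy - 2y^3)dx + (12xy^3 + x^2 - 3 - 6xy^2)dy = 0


Check exactness: ∂M/∂y = 12y^3 + 2x - 6y^2 and ∂N/∂x = 12y^3 + 2x - 6y^2; equal, so the equation is exact.
Integrate M with respect to x (treating y as constant): ∫M dx = 3xy^4 + x^2y - 2xy^3 + h(y).
Differentiate w.r.t. y and set equal to N: the x-dependent terms already match, leaving h'(y) = -3. Integrate: h(y) = -3y.
So F(x,y) = 3xy^4 + x^2y - 3y - 2xy^3.
General solution: 3xy^4 + x^2y - 3y - 2xy^3 = C.


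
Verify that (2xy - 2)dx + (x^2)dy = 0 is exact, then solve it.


Check exactness: ∂M/∂y = 2x and ∂N/∂x = 2x; equal, so the equation is exact.
Integrate M with respect to x (treating y as constant): ∫M dx = x^2y - 2x + h(y).
Differentiate w.r.t. y and set equal to N: all terms match, so h'(y) = 0 and h is a constant absorbed into C.
General solution: x^2y - 2x = C.


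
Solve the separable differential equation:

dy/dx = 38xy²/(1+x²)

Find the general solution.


Separate: dy/y² = 38x/(1+x²) dx.
Integrate LHS: ∫ dy/y² = -1/y.
Integrate RHS via u = 1+x²: 19ln(1+x²) + C.
Result: -1/y = 19ln(1+x²) + C.


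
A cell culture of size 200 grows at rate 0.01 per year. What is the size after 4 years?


The ODE dP/dt = 0.01P has solution P(t) = P(0)e^(0.01t).
Substitute P(0) = 200 and t = 4: P(4) = 200 e^(0.04) ≈ 208.


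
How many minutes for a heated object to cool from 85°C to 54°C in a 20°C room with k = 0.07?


From T(t) = T_a + (T₀ - T_a)e^(-kt), set T(t) = 54:
(54 - 20) / (85 - 20) = e^(-0.07t), so t = -ln(0.523)/0.07 ≈ 9.3 minutes.


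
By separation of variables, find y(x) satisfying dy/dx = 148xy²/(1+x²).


Separate: dy/y² = 148x/(1+x²) dx.
Integrate LHS: ∫ dy/y² = -1/y.
Integrate RHS via u = 1+x²: 74ln(1+x²) + C.
Result: -1/y = 74ln(1+x²) + C.


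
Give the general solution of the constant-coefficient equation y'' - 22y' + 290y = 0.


Characteristic equation: r² - 22r + 290 = 0.
Discriminant is negative; roots r = 11 ± 13i (complex conjugate pair).
General solution uses e^(α x)(C₁ cos(β x) + C₂ sin(β x)): y = e^(11x)(C₁cos(13x) + C₂sin(13x)).


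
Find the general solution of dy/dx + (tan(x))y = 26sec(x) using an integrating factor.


P(x) = tan(x) ⇒ μ = e^(∫tan(x)dx) = sec(x).
(sec(x) y)' = 26sec²(x) ⇒ sec(x) y = 26tan(x) + C.
Multiply by cos(x): y = 26sin(x) + C·cos(x).


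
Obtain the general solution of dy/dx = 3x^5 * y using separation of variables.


Separate variables: dy/y = 3x^5 dx.
Integrate: ln|y| = (1/2)x^6 + C₀.
Exponentiate: y = Ce^((1/2)x^6).


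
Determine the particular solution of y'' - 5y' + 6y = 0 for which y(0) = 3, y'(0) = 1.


Characteristic roots of r² - 5r + 6 = 0 are 2, 3.
General solution y = c₁ e^(2x) + c₂ e^(3x).
Apply y(0) = 3: c₁ + c₂ = 3. Apply y'(0) = 1: 2 c₁ + 3 c₂ = 1.
Solve: c₁ = 8, c₂ = -5.
Particular solution: y = 8e^(2x) - 5e^(3x).


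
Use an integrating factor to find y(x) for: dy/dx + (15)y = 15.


P(x) = 15, Q(x) = 15; integrating factor μ = e^(15x).
(μ y)' = 15e^(15x) ⇒ μ y = e^(15x) + C.
Divide by μ: y = 1 + Ce^(-15x).


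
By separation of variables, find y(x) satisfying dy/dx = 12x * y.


Separate variables: dy/y = 12x dx.
Integrate: ln|y| = 6x^2 + C₀.
Exponentiate: y = Ce^(6x^2).


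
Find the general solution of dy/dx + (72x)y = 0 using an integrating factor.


P(x) = 72x ⇒ μ = e^(36x²).
Q(x) = 0 so μ y is constant: y = Ce^(-36x²).


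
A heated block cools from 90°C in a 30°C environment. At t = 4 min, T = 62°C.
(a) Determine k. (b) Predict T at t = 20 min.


Newton's law: T(t) = T_a + (T₀ - T_a)e^(-kt).
(a) Use T(4) = 62: (62 - 30)/(90 - 30) = e^(-k·4), so k = -ln(0.533)/4 ≈ 0.1572.
(b) Apply k to t = 20: T(20) = 30 + (60)e^(-3.143) ≈ 32.6°C.


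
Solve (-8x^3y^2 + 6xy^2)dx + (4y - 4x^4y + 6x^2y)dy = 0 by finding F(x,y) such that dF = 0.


Check exactness: ∂M/∂y = -16x^3y + 12xy and ∂N/∂x = -16x^3y + 12xy; equal, so the equation is exact.
Integrate M with respect to x (treating y as constant): ∫M dx = -2x^4y^2 + 3x^2y^2 + h(y).
Differentiate w.r.t. y and set equal to N: the x-dependent terms already match, leaving h'(y) = 4y. Integrate: h(y) = 2y^2.
So F(x,y) = 2y^2 - 2x^4y^2 + 3x^2y^2.
General solution: 2y^2 - 2x^4y^2 + 3x^2y^2 = C.


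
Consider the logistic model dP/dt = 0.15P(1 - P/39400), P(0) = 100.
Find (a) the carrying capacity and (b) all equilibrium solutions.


Logistic ODE dP/dt = 0.15P(1 - P/39400) has equilibria where dP/dt = 0, i.e. P = 0 or P = 39400.
The coefficient (1 - P/K) = 0 when P = K, identifying K = 39400 as the carrying capacity.
(a) K = 39400; (b) equilibria P = 0 and P = 39400.


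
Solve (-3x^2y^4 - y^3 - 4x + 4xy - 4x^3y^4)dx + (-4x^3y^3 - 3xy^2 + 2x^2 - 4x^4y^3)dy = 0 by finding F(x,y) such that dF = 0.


Check exactness: ∂M/∂y = -12x^2y^3 - 3y^2 + 4x - 16x^3y^3 and ∂N/∂x = -12x^2y^3 - 3y^2 + 4x - 16x^3y^3; equal, so the equation is exact.
Integrate M with respect to x (treating y as constant): ∫M dx = -x^3y^4 - xy^3 - 2x^2 + 2x^2y - x^4y^4 + h(y).
Differentiate w.r.t. y and set equal to N: all terms match, so h'(y) = 0 and h is a constant absorbed into C.
General solution: -x^3y^4 - xy^3 - 2x^2 + 2x^2y - x^4y^4 = C.


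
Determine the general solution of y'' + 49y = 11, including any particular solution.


Homogeneous part: r² + 49 = 0 ⇒ r = ±7i, so y_h = C₁cos(7x) + C₂sin(7x).
Try constant y_p = A; plug in: 49A = 11 ⇒ A = 11/49.
General solution: y = C₁cos(7x) + C₂sin(7x) + 11/49.


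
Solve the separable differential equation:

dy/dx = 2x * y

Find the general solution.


Separate variables: dy/y = 2x dx.
Integrate: ln|y| = x^2 + C₀.
Exponentiate: y = Ce^(x^2).


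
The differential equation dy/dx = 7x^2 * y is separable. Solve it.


Separate variables: dy/y = 7x^2 dx.
Integrate: ln|y| = (7/3)x^3 + C₀.
Exponentiate: y = Ce^((7/3)x^3).


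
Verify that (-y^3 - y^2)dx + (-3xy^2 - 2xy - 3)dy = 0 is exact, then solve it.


Check exactness: ∂M/∂y = -3y^2 - 2y and ∂N/∂x = -3y^2 - 2y; equal, so the equation is exact.
Integrate M with respect to x (treating y as constant): ∫M dx = -xy^3 - xy^2 + h(y).
Differentiate w.r.t. y and set equal to N: the x-dependent terms already match, leaving h'(y) = -3. Integrate: h(y) = -3y.
So F(x,y) = -xy^3 - xy^2 - 3y.
General solution: -xy^3 - xy^2 - 3y = C.


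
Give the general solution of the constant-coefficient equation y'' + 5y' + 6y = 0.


Characteristic equation: r² + 5r + 6 = 0.
Factor: (r + 2)(r + 3) = 0 ⇒ r = -2, -3 (distinct real).
General solution: y = C₁e^(-2x) + C₂e^(-3x).


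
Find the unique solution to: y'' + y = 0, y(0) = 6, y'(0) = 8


Characteristic roots of r² + 1 = 0 are ±1i, so y = C₁cos(x) + C₂sin(x).
Apply y(0) = 6: C₁ = 6. Differentiate and apply y'(0) = 8: 1·C₂ = 8, so C₂ = 8.
Particular solution: y = 6cos(x) + 8sin(x).


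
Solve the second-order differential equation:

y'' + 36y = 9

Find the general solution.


Homogeneous part: r² + 36 = 0 ⇒ r = ±6i, so y_h = C₁cos(6x) + C₂sin(6x).
Try constant y_p = A; plug in: 36A = 9 ⇒ A = 1/4.
General solution: y = C₁cos(6x) + C₂sin(6x) + 1/4.


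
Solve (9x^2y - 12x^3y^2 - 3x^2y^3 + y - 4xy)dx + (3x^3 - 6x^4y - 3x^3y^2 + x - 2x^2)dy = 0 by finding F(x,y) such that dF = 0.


Check exactness: ∂M/∂y = 9x^2 - 24x^3y - 9x^2y^2 + 1 - 4x and ∂N/∂x = 9x^2 - 24x^3y - 9x^2y^2 + 1 - 4x; equal, so the equation is exact.
Integrate M with respect to x (treating y as constant): ∫M dx = 3x^3y - 3x^4y^2 - x^3y^3 + xy - 2x^2y + h(y).
Differentiate w.r.t. y and set equal to N: all terms match, so h'(y) = 0 and h is a constant absorbed into C.
General solution: 3x^3y - 3x^4y^2 - x^3y^3 + xy - 2x^2y = C.


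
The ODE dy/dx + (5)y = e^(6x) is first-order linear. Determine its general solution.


P(x) = 5 ⇒ μ = e^(5x).
(μ y)' = e^(11x) ⇒ μ y = e^(11x)/11 + C.
Divide by μ: y = (1/11)e^(6x) + Ce^(-5x).


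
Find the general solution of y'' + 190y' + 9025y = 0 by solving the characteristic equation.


Characteristic equation: r² + 190r + 9025 = 0, i.e. (r + 95)² = 0.
Repeated root r = -95; include an x factor for the second linearly independent solution.
General solution: y = (C₁ + C₂x)e^(-95x).


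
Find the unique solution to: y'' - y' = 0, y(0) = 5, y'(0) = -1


Characteristic roots of r² - r = 0 are 1, 0.
General solution y = c₁ e^(x) + c₂.
Apply y(0) = 5: c₁ + c₂ = 5. Apply y'(0) = -1: 1 c₁ + 0 c₂ = -1.
Solve: c₁ = -1, c₂ = 6.
Particular solution: y = -e^(x) + 6.


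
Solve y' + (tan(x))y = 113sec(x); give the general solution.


P(x) = tan(x) ⇒ μ = e^(∫tan(x)dx) = sec(x).
(sec(x) y)' = 113sec²(x) ⇒ sec(x) y = 113tan(x) + C.
Multiply by cos(x): y = 113sin(x) + C·cos(x).


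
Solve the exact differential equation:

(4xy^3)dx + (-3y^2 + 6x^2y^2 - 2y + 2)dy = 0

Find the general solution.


Check exactness: ∂M/∂y = 12xy^2 and ∂N/∂x = 12xy^2; equal, so the equation is exact.
Integrate M with respect to x (treating y as constant): ∫M dx = 2x^2y^3 + h(y).
Differentiate w.r.t. y and set equal to N: the x-dependent terms already match, leaving h'(y) = -3y^2 - 2y + 2. Integrate: h(y) = -y^3 - y^2 + 2y.
So F(x,y) = -y^3 + 2x^2y^3 - y^2 + 2y.
General solution: -y^3 + 2x^2y^3 - y^2 + 2y = C.


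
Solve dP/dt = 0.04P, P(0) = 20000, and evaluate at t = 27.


The ODE dP/dt = 0.04P has solution P(t) = P(0)e^(0.04t).
Substitute P(0) = 20000 and t = 27: P(27) = 20000 e^(1.08) ≈ 58894.


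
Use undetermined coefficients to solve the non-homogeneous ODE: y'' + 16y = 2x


Homogeneous: r² + 16 = 0 ⇒ r = ±4i, y_h = C₁cos(4x) + C₂sin(4x).
Polynomial forcing; try y_p = Ax + B. Then y_p'' + 16 y_p = 16(Ax + B) = 2x, so B = 0 and A = 1/8.
General solution: y = C₁cos(4x) + C₂sin(4x) + (1/8)x.


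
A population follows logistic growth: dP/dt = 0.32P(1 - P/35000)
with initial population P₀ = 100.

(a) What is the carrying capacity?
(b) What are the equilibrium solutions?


Logistic ODE dP/dt = 0.32P(1 - P/35000) has equilibria where dP/dt = 0, i.e. P = 0 or P = 35000.
The coefficient (1 - P/K) = 0 when P = K, identifying K = 35000 as the carrying capacity.
(a) K = 35000; (b) equilibria P = 0 and P = 35000.


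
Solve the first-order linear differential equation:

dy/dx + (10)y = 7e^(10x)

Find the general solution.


P(x) = 10 ⇒ μ = e^(10x).
(μ y)' = 7e^(20x) ⇒ μ y = (7/20)e^(20x) + C.
Divide by μ: y = (7/20)e^(10x) + Ce^(-10x).


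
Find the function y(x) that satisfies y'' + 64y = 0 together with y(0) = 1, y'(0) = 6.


Characteristic roots of r² + 64 = 0 are ±8i, so y = C₁cos(8x) + C₂sin(8x).
Apply y(0) = 1: C₁ = 1. Differentiate and apply y'(0) = 6: 8·C₂ = 6, so C₂ = 3/4.
Particular solution: y = cos(8x) + (3/4)sin(8x).


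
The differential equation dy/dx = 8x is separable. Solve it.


Integrate both sides with respect to x: y = ∫ 8x dx = 4x^2 + C.


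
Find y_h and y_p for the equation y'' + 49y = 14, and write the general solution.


Homogeneous part: r² + 49 = 0 ⇒ r = ±7i, so y_h = C₁cos(7x) + C₂sin(7x).
Try constant y_p = A; plug in: 49A = 14 ⇒ A = 2/7.
General solution: y = C₁cos(7x) + C₂sin(7x) + 2/7.


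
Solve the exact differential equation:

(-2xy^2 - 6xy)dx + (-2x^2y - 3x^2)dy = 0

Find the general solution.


Check exactness: ∂M/∂y = -4xy - 6x and ∂N/∂x = -4xy - 6x; equal, so the equation is exact.
Integrate M with respect to x (treating y as constant): ∫M dx = -x^2y^2 - 3x^2y + h(y).
Differentiate w.r.t. y and set equal to N: all terms match, so h'(y) = 0 and h is a constant absorbed into C.
General solution: -x^2y^2 - 3x^2y = C.


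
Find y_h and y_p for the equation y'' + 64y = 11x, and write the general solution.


Homogeneous: r² + 64 = 0 ⇒ r = ±8i, y_h = C₁cos(8x) + C₂sin(8x).
Polynomial forcing; try y_p = Ax + B. Then y_p'' + 64 y_p = 64(Ax + B) = 11x, so B = 0 and A = 11/64.
General solution: y = C₁cos(8x) + C₂sin(8x) + (11/64)x.


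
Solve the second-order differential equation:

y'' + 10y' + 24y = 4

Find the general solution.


Characteristic roots of r² + 10r + 24 = 0 are -4, -6.
y_h = C₁e^(-4x) + C₂e^(-6x).
Constant forcing; try y_p = A. Then 24A = 4 ⇒ A = 1/6.
General solution: y = C₁e^(-4x) + C₂e^(-6x) + 1/6.


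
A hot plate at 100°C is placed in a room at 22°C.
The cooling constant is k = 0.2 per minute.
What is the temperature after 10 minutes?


Newton's law: dT/dt = -k(T - T_a) has solution T(t) = T_a + (T₀ - T_a)e^(-kt).
Plug in T_a = 22, T₀ = 100, k = 0.2, t = 10: T(10) = 22 + (78)e^(-2.00) ≈ 32.6°C.


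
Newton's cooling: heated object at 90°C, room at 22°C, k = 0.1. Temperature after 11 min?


Newton's law: dT/dt = -k(T - T_a) has solution T(t) = T_a + (T₀ - T_a)e^(-kt).
Plug in T_a = 22, T₀ = 90, k = 0.1, t = 11: T(11) = 22 + (68)e^(-1.10) ≈ 44.6°C.


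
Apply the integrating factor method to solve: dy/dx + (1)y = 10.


P(x) = 1, Q(x) = 10; integrating factor μ = e^(x).
(μ y)' = 10e^(x) ⇒ μ y = 10e^(x) + C.
Divide by μ: y = 10 + Ce^(-x).


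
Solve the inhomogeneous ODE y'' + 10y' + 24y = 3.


Characteristic roots of r² + 10r + 24 = 0 are -4, -6.
y_h = C₁e^(-4x) + C₂e^(-6x).
Constant forcing; try y_p = A. Then 24A = 3 ⇒ A = 1/8.
General solution: y = C₁e^(-4x) + C₂e^(-6x) + 1/8.


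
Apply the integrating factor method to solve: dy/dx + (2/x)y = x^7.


P(x) = 2/x ⇒ μ = x^2.
(x^2 y)' = x^2·x^7 = x^9.
Integrate: x^2 y = x^10/(10) + C.
Solve for y: y = (1/10)x^8 + C/x^2.


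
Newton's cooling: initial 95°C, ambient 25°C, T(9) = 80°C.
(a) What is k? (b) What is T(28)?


Newton's law: T(t) = T_a + (T₀ - T_a)e^(-kt).
(a) Use T(9) = 80: (80 - 25)/(95 - 25) = e^(-k·9), so k = -ln(0.786)/9 ≈ 0.0268.
(b) Apply k to t = 28: T(28) = 25 + (70)e^(-0.750) ≈ 58.1°C.


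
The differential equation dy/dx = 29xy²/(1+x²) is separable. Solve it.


Separate: dy/y² = 29x/(1+x²) dx.
Integrate LHS: ∫ dy/y² = -1/y.
Integrate RHS via u = 1+x²: (29/2)ln(1+x²) + C.
Result: -1/y = (29/2)ln(1+x²) + C.


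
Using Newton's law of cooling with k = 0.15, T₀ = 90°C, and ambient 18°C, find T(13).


Newton's law: dT/dt = -k(T - T_a) has solution T(t) = T_a + (T₀ - T_a)e^(-kt).
Plug in T_a = 18, T₀ = 90, k = 0.15, t = 13: T(13) = 18 + (72)e^(-1.95) ≈ 28.2°C.


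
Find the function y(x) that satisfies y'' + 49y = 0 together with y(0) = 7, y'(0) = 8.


Characteristic roots of r² + 49 = 0 are ±7i, so y = C₁cos(7x) + C₂sin(7x).
Apply y(0) = 7: C₁ = 7. Differentiate and apply y'(0) = 8: 7·C₂ = 8, so C₂ = 8/7.
Particular solution: y = 7cos(7x) + (8/7)sin(7x).


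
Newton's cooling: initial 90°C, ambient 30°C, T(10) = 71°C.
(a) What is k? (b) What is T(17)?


Newton's law: T(t) = T_a + (T₀ - T_a)e^(-kt).
(a) Use T(10) = 71: (71 - 30)/(90 - 30) = e^(-k·10), so k = -ln(0.683)/10 ≈ 0.0381.
(b) Apply k to t = 17: T(17) = 30 + (60)e^(-0.647) ≈ 61.4°C.


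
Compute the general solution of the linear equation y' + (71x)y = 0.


P(x) = 71x ⇒ μ = e^((71/2)x²).
Q(x) = 0 so μ y is constant: y = Ce^(-(71/2)x²).


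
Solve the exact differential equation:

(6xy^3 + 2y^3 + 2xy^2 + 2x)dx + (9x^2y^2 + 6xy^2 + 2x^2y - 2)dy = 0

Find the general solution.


Check exactness: ∂M/∂y = 18xy^2 + 6y^2 + 4xy and ∂N/∂x = 18xy^2 + 6y^2 + 4xy; equal, so the equation is exact.
Integrate M with respect to x (treating y as constant): ∫M dx = 3x^2y^3 + 2xy^3 + x^2y^2 + x^2 + h(y).
Differentiate w.r.t. y and set equal to N: the x-dependent terms already match, leaving h'(y) = -2. Integrate: h(y) = -2y.
So F(x,y) = 3x^2y^3 + 2xy^3 + x^2y^2 - 2y + x^2.
General solution: 3x^2y^3 + 2xy^3 + x^2y^2 - 2y + x^2 = C.


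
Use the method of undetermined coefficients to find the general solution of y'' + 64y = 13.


Homogeneous part: r² + 64 = 0 ⇒ r = ±8i, so y_h = C₁cos(8x) + C₂sin(8x).
Try constant y_p = A; plug in: 64A = 13 ⇒ A = 13/64.
General solution: y = C₁cos(8x) + C₂sin(8x) + 13/64.


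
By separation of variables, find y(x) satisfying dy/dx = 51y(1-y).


Separate: dy/[y(1-y)] = 51 dx.
Partial fractions: 1/[y(1-y)] = 1/y + 1/(1-y).
Integrate: ln|y/(1-y)| = 51x + C₀.
Solve for y: y = 1/(1 + Ce^(-51x)).


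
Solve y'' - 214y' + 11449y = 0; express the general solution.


Characteristic equation: r² - 214r + 11449 = 0, i.e. (r - 107)² = 0.
Repeated root r = 107; include an x factor for the second linearly independent solution.
General solution: y = (C₁ + C₂x)e^(107x).


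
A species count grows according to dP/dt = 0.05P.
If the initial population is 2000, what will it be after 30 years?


The ODE dP/dt = 0.05P has solution P(t) = P(0)e^(0.05t).
Substitute P(0) = 2000 and t = 30: P(30) = 2000 e^(1.50) ≈ 8963.


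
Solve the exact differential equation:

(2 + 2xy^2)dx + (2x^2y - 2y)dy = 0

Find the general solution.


Check exactness: ∂M/∂y = 4xy and ∂N/∂x = 4xy; equal, so the equation is exact.
Integrate M with respect to x (treating y as constant): ∫M dx = 2x + x^2y^2 + h(y).
Differentiate w.r.t. y and set equal to N: the x-dependent terms already match, leaving h'(y) = -2y. Integrate: h(y) = -y^2.
So F(x,y) = 2x + x^2y^2 - y^2.
General solution: 2x + x^2y^2 - y^2 = C.


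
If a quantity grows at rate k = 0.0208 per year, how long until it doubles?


Exponential growth: P(t) = P₀ e^(0.0208t). Set P(t)/P₀ = 2: e^(0.0208t) = 2.
Solve: t = ln(2)/0.0208 ≈ 33.32 years.


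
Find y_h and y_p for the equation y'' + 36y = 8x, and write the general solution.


Homogeneous: r² + 36 = 0 ⇒ r = ±6i, y_h = C₁cos(6x) + C₂sin(6x).
Polynomial forcing; try y_p = Ax + B. Then y_p'' + 36 y_p = 36(Ax + B) = 8x, so B = 0 and A = 2/9.
General solution: y = C₁cos(6x) + C₂sin(6x) + (2/9)x.


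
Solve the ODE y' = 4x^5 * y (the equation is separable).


Separate variables: dy/y = 4x^5 dx.
Integrate: ln|y| = (2/3)x^6 + C₀.
Exponentiate: y = Ce^((2/3)x^6).


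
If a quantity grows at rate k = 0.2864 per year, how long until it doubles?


Exponential growth: P(t) = P₀ e^(0.2864t). Set P(t)/P₀ = 2: e^(0.2864t) = 2.
Solve: t = ln(2)/0.2864 ≈ 2.42 years.


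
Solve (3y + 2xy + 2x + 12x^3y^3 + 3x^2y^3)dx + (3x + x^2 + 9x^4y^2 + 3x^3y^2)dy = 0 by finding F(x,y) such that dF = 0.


Check exactness: ∂M/∂y = 3 + 2x + 36x^3y^2 + 9x^2y^2 and ∂N/∂x = 3 + 2x + 36x^3y^2 + 9x^2y^2; equal, so the equation is exact.
Integrate M with respect to x (treating y as constant): ∫M dx = 3xy + x^2y + x^2 + 3x^4y^3 + x^3y^3 + h(y).
Differentiate w.r.t. y and set equal to N: all terms match, so h'(y) = 0 and h is a constant absorbed into C.
General solution: 3xy + x^2y + x^2 + 3x^4y^3 + x^3y^3 = C.


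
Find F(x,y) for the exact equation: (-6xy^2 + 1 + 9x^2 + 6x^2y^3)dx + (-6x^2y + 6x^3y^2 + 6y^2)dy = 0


Check exactness: ∂M/∂y = -12xy + 18x^2y^2 and ∂N/∂x = -12xy + 18x^2y^2; equal, so the equation is exact.
Integrate M with respect to x (treating y as constant): ∫M dx = -3x^2y^2 + x + 3x^3 + 2x^3y^3 + h(y).
Differentiate w.r.t. y and set equal to N: the x-dependent terms already match, leaving h'(y) = 6y^2. Integrate: h(y) = 2y^3.
So F(x,y) = -3x^2y^2 + x + 3x^3 + 2x^3y^3 + 2y^3.
General solution: -3x^2y^2 + x + 3x^3 + 2x^3y^3 + 2y^3 = C.


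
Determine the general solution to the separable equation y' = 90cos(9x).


g(y) = 1, so integrate directly: y = ∫ 90cos(9x) dx = 10sin(9x) + C.


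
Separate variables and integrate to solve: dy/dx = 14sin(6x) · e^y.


Separate: e^(-y) dy = 14sin(6x) dx.
Integrate: -e^(-y) = -(7/3)cos(6x) + C₀.
Rearrange: e^(-y) = (7/3)cos(6x) + C.


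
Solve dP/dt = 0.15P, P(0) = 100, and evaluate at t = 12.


The ODE dP/dt = 0.15P has solution P(t) = P(0)e^(0.15t).
Substitute P(0) = 100 and t = 12: P(12) = 100 e^(1.80) ≈ 605.


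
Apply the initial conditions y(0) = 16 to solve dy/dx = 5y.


General solution of y' = 5y is y = Ce^(5x).
Apply y(0) = 16: C = 16.
Particular solution: y = 16e^(5x).


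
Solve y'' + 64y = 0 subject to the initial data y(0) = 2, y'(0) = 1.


Characteristic roots of r² + 64 = 0 are ±8i, so y = C₁cos(8x) + C₂sin(8x).
Apply y(0) = 2: C₁ = 2. Differentiate and apply y'(0) = 1: 8·C₂ = 1, so C₂ = 1/8.
Particular solution: y = 2cos(8x) + (1/8)sin(8x).


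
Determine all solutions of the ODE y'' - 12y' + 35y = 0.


Characteristic equation: r² - 12r + 35 = 0.
Factor: (r - 7)(r - 5) = 0 ⇒ r = 7, 5 (distinct real).
General solution: y = C₁e^(7x) + C₂e^(5x).


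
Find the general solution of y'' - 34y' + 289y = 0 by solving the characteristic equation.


Characteristic equation: r² - 34r + 289 = 0, i.e. (r - 17)² = 0.
Repeated root r = 17; include an x factor for the second linearly independent solution.
General solution: y = (C₁ + C₂x)e^(17x).


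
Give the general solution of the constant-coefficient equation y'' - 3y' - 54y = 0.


Characteristic equation: r² - 3r - 54 = 0.
Factor: (r - 9)(r + 6) = 0 ⇒ r = 9, -6 (distinct real).
General solution: y = C₁e^(9x) + C₂e^(-6x).


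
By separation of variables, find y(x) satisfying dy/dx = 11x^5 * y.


Separate variables: dy/y = 11x^5 dx.
Integrate: ln|y| = (11/6)x^6 + C₀.
Exponentiate: y = Ce^((11/6)x^6).


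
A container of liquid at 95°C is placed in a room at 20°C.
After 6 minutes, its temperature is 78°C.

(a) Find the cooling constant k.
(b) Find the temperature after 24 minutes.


Newton's law: T(t) = T_a + (T₀ - T_a)e^(-kt).
(a) Use T(6) = 78: (78 - 20)/(95 - 20) = e^(-k·6), so k = -ln(0.773)/6 ≈ 0.0428.
(b) Apply k to t = 24: T(24) = 20 + (75)e^(-1.028) ≈ 46.8°C.


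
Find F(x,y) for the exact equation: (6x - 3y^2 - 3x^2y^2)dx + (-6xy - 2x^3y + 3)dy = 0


Check exactness: ∂M/∂y = -6y - 6x^2y and ∂N/∂x = -6y - 6x^2y; equal, so the equation is exact.
Integrate M with respect to x (treating y as constant): ∫M dx = 3x^2 - 3xy^2 - x^3y^2 + h(y).
Differentiate w.r.t. y and set equal to N: the x-dependent terms already match, leaving h'(y) = 3. Integrate: h(y) = 3y.
So F(x,y) = 3x^2 - 3xy^2 - x^3y^2 + 3y.
General solution: 3x^2 - 3xy^2 - x^3y^2 + 3y = C.


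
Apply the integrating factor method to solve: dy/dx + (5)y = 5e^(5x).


P(x) = 5 ⇒ μ = e^(5x).
(μ y)' = 5e^(10x) ⇒ μ y = (5/10)e^(10x) + C.
Divide by μ: y = (1/2)e^(5x) + Ce^(-5x).


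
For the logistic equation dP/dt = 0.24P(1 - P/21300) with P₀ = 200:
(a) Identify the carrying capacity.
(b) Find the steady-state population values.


Logistic ODE dP/dt = 0.24P(1 - P/21300) has equilibria where dP/dt = 0, i.e. P = 0 or P = 21300.
The coefficient (1 - P/K) = 0 when P = K, identifying K = 21300 as the carrying capacity.
(a) K = 21300; (b) equilibria P = 0 and P = 21300.


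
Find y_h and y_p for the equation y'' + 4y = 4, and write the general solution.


Homogeneous part: r² + 4 = 0 ⇒ r = ±2i, so y_h = C₁cos(2x) + C₂sin(2x).
Try constant y_p = A; plug in: 4A = 4 ⇒ A = 1.
General solution: y = C₁cos(2x) + C₂sin(2x) + 1.


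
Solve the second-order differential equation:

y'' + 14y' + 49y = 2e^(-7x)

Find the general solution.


Characteristic polynomial (r + 7)² = 0; repeated root r = -7.
y_h = (C₁ + C₂x)e^(-7x). Forcing matches the repeated root (resonance), so try y_p = Ax² e^(-7x).
Substitute and solve for A: 2A = 2, so A = 1.
General solution: y = (C₁ + C₂x + x²)e^(-7x).


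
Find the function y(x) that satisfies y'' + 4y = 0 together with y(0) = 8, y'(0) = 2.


Characteristic roots of r² + 4 = 0 are ±2i, so y = C₁cos(2x) + C₂sin(2x).
Apply y(0) = 8: C₁ = 8. Differentiate and apply y'(0) = 2: 2·C₂ = 2, so C₂ = 1.
Particular solution: y = 8cos(2x) + sin(2x).
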